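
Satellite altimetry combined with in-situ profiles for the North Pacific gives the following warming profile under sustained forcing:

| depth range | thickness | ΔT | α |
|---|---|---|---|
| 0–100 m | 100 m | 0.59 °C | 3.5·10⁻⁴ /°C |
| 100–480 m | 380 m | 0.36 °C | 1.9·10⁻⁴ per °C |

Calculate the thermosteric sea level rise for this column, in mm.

about 47 mm

100 × 0.59 × 3.5×10⁻⁴ = 0.02065 m
Layer 2: 0.36 × 1.9×10⁻⁴ × 380 = 0.025992 m
Δh = 0.02065 + 0.025992 = 0.046642 m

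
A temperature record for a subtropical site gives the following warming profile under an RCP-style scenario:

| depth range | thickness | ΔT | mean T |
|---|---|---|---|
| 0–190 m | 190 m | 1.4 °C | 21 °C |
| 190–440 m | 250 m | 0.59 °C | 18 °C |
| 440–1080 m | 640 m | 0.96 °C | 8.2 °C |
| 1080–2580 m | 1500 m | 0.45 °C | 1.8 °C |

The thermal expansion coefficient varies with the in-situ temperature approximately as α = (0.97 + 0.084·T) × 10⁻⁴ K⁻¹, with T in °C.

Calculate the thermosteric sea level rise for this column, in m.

about 0.29 m

Layer 1: α = (0.97 + 0.084×21)×10⁻⁴ = 2.734×10⁻⁴ K⁻¹
Layer 2: α = (0.97 + 0.084×18)×10⁻⁴ = 2.482×10⁻⁴ K⁻¹
Layer 3: α = (0.97 + 0.084×8.2)×10⁻⁴ = 1.6588×10⁻⁴ K⁻¹
Layer 4: α = (0.97 + 0.084×1.8)×10⁻⁴ = 1.1212×10⁻⁴ K⁻¹
190 × 2.734×10⁻⁴ × 1.4 = 0.0727244 m
Layer 2: 0.59 × 2.482×10⁻⁴ × 250 = 0.0366095 m
440–1080 m: 640 × 1.6588×10⁻⁴ × 0.96 = 0.101916672 m
Layer 4: 1500 × 1.1212×10⁻⁴ × 0.45 = 0.075681 m
Δh = 0.0727244 + 0.0366095 + 0.101916672 + 0.075681 = 0.286931572 m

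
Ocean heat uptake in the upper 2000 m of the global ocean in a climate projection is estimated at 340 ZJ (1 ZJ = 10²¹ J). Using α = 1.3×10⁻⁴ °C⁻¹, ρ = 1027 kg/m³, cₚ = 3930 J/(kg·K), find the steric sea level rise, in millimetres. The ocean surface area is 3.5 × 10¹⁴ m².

Per unit area: Q = 340×10²¹ / (3.5×10¹⁴) ≈ 9.714×10⁸ J/m²
Δh = αQ/(ρcₚ) = 1.3×10⁻⁴ × 9.714×10⁸ / (1027 × 3930) ≈ 0.031288 m

31.3 mm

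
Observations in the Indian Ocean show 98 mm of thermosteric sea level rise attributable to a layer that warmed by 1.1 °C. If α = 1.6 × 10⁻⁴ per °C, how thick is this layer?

about 557 m

H = Δh/(αΔT) = 0.098 / (1.6×10⁻⁴ × 1.1) ≈ 556.8 m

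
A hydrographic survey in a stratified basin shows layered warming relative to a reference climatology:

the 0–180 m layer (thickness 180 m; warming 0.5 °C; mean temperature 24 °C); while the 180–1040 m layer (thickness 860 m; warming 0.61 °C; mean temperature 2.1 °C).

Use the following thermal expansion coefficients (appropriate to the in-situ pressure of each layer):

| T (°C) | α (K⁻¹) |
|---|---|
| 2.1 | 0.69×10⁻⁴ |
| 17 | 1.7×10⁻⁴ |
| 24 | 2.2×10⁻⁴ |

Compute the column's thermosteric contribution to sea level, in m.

Δh ≈ 0.056 m

Layer 1 at 24 °C → α = 2.2×10⁻⁴ K⁻¹
Layer 2 at 2.1 °C → α = 0.69×10⁻⁴ K⁻¹
Layer 1: 0.5 × 2.2×10⁻⁴ × 180 = 0.01980 m
Layer 2: 0.69×10⁻⁴ × 860 × 0.61 = 0.0361974 m
Δh = 0.01980 + 0.0361974 = 0.0559974 m ≈ 0.056 m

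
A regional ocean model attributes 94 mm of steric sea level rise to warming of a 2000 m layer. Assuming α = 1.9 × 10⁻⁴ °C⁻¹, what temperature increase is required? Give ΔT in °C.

about 0.25 °C

ΔT = Δh/(αH) = 0.094 / (1.9×10⁻⁴ × 2000) ≈ 0.2474 °C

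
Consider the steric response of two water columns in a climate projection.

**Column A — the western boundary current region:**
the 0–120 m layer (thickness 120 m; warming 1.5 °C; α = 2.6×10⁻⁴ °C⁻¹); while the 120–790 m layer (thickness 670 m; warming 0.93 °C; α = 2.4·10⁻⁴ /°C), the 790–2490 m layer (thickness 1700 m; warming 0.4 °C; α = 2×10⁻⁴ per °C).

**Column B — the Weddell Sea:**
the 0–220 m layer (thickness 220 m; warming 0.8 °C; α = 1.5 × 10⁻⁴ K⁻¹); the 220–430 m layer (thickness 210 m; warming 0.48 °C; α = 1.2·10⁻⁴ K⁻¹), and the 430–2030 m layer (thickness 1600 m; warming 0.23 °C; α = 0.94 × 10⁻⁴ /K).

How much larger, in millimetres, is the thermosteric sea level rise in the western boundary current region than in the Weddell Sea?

A 2.6×10⁻⁴ × 1.5 × 120 = 0.04680 m
A Layer 2: 0.93 × 670 × 2.4×10⁻⁴ = 0.149544 m
A 2×10⁻⁴ × 0.4 × 1700 = 0.13600 m
A total: 0.332344 m
B Layer 1: 1.5×10⁻⁴ × 220 × 0.8 = 0.02640 m
B Layer 2: 1.2×10⁻⁴ × 210 × 0.48 = 0.012096 m
B 0.23 × 0.94×10⁻⁴ × 1600 = 0.034592 m
B total: 0.073088 m
Difference: 0.332344 − 0.073088 = 0.259256 m

260 mm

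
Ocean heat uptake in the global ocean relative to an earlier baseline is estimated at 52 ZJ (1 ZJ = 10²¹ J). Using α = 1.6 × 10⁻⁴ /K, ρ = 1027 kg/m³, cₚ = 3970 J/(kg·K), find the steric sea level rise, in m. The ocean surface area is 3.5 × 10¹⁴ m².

Δh = 0.00583 m

Per unit area: Q = 52×10²¹ / (3.5×10¹⁴) ≈ 1.486×10⁸ J/m²
Δh = αQ/(ρcₚ) = 1.6×10⁻⁴ × 1.486×10⁸ / (1027 × 3970) ≈ 0.0058315 m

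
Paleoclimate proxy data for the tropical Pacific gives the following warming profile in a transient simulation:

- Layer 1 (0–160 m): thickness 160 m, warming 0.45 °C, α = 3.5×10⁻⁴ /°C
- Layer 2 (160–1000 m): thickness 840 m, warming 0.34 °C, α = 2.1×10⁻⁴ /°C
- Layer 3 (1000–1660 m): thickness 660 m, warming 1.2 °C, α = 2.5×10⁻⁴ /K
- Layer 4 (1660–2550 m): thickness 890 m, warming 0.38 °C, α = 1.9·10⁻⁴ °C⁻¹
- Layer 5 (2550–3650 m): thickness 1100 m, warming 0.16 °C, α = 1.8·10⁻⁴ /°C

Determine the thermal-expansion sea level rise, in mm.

Δh = 380 mm

Layer 1: 0.45 × 3.5×10⁻⁴ × 160 = 0.02520 m
2.1×10⁻⁴ × 0.34 × 840 = 0.059976 m
Layer 3: 1.2 × 2.5×10⁻⁴ × 660 = 0.19800 m
Layer 4: 0.38 × 890 × 1.9×10⁻⁴ = 0.064258 m
0.16 × 1.8×10⁻⁴ × 1100 = 0.03168 m
Δh = 0.02520 + 0.059976 + 0.19800 + 0.064258 + 0.03168 = 0.379114 m ≈ 380 mm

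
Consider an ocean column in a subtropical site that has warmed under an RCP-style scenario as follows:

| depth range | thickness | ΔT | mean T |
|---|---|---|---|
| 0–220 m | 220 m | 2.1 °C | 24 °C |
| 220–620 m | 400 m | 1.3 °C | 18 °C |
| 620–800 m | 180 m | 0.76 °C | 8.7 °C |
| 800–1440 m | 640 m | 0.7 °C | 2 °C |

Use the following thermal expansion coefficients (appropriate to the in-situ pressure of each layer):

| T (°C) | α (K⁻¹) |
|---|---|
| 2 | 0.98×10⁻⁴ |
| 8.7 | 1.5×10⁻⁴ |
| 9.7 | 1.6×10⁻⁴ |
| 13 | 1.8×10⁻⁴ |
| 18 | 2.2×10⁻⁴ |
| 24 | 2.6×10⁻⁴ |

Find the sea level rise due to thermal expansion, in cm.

30 cm

Layer 1 at 24 °C → α = 2.6×10⁻⁴ K⁻¹
Layer 2 at 18 °C → α = 2.2×10⁻⁴ K⁻¹
Layer 3 at 8.7 °C → α = 1.5×10⁻⁴ K⁻¹
Layer 4 at 2 °C → α = 0.98×10⁻⁴ K⁻¹
0–220 m: 220 × 2.6×10⁻⁴ × 2.1 = 0.12012 m
Layer 2: 1.3 × 2.2×10⁻⁴ × 400 = 0.11440 m
Layer 3: 1.5×10⁻⁴ × 180 × 0.76 = 0.02052 m
0.7 × 640 × 0.98×10⁻⁴ = 0.043904 m
Δh = 0.12012 + 0.11440 + 0.02052 + 0.043904 = 0.298944 m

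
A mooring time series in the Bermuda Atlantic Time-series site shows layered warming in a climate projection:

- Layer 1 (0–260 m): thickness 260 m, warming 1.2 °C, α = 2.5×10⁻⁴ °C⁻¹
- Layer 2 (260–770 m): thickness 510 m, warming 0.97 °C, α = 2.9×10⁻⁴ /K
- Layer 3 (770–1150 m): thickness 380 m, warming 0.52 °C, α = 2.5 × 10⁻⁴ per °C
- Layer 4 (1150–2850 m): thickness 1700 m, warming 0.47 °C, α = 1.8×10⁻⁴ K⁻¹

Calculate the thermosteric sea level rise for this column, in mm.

2.5×10⁻⁴ × 1.2 × 260 = 0.07800 m
510 × 0.97 × 2.9×10⁻⁴ = 0.143463 m
770–1150 m: 2.5×10⁻⁴ × 380 × 0.52 = 0.04940 m
Layer 4: 0.47 × 1700 × 1.8×10⁻⁴ = 0.14382 m
Δh = 0.07800 + 0.143463 + 0.04940 + 0.14382 = 0.414683 m ≈ 410 mm

Δh = 410 mm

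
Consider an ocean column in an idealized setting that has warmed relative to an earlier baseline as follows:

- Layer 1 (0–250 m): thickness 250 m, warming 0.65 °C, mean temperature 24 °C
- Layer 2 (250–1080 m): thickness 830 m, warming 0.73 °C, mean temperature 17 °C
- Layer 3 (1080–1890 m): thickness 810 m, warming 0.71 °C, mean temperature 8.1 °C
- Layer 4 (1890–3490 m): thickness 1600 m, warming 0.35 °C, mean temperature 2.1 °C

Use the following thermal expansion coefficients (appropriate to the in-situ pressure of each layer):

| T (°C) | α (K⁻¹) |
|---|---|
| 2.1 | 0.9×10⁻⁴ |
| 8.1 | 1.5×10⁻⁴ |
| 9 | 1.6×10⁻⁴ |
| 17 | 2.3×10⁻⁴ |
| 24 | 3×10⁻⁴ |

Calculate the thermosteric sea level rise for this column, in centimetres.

about 32.5 cm

Layer 1 at 24 °C → α = 3×10⁻⁴ K⁻¹
Layer 2 at 17 °C → α = 2.3×10⁻⁴ K⁻¹
Layer 3 at 8.1 °C → α = 1.5×10⁻⁴ K⁻¹
Layer 4 at 2.1 °C → α = 0.9×10⁻⁴ K⁻¹
0–250 m: 0.65 × 3×10⁻⁴ × 250 = 0.04875 m
250–1080 m: 2.3×10⁻⁴ × 0.73 × 830 = 0.139357 m
1080–1890 m: 810 × 0.71 × 1.5×10⁻⁴ = 0.086265 m
1600 × 0.35 × 0.9×10⁻⁴ = 0.05040 m
Δh = 0.04875 + 0.139357 + 0.086265 + 0.05040 = 0.324772 m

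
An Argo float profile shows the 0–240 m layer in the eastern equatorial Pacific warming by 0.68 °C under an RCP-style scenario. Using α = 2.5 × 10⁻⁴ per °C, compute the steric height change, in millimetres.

Δh = 40.8 mm

Δh = αΔT·H = 2.5×10⁻⁴ × 0.68 × 240 = 0.04080 m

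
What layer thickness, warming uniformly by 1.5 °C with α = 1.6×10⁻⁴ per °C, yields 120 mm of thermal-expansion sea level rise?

H = Δh/(αΔT) = 0.12 / (1.6×10⁻⁴ × 1.5) = 500.0 m

H ≈ 500 m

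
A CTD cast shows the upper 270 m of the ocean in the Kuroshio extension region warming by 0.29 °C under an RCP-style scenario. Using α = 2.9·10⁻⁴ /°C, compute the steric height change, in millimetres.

Δh = αΔT·H = 2.9×10⁻⁴ × 0.29 × 270 = 0.022707 m

Δh ≈ 22.7 mm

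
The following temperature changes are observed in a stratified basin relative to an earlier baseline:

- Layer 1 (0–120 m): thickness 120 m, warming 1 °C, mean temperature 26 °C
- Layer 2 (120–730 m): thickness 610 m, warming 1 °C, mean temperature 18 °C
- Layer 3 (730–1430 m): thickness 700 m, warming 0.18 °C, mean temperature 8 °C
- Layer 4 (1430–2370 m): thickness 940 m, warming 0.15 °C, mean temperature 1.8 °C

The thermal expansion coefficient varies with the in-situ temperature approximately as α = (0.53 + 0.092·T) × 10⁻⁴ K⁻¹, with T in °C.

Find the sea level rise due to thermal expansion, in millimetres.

194 mm

Layer 1: α = (0.53 + 0.092×26)×10⁻⁴ = 2.922×10⁻⁴ K⁻¹
Layer 2: α = (0.53 + 0.092×18)×10⁻⁴ = 2.186×10⁻⁴ K⁻¹
Layer 3: α = (0.53 + 0.092×8)×10⁻⁴ = 1.266×10⁻⁴ K⁻¹
Layer 4: α = (0.53 + 0.092×1.8)×10⁻⁴ = 0.6956×10⁻⁴ K⁻¹
Layer 1: 1 × 120 × 2.922×10⁻⁴ = 0.035064 m
120–730 m: 1 × 2.186×10⁻⁴ × 610 = 0.133346 m
Layer 3: 1.266×10⁻⁴ × 0.18 × 700 = 0.0159516 m
Layer 4: 0.15 × 0.6956×10⁻⁴ × 940 = 0.00980796 m
Δh = 0.035064 + 0.133346 + 0.0159516 + 0.00980796 = 0.19416956 m ≈ 194 mm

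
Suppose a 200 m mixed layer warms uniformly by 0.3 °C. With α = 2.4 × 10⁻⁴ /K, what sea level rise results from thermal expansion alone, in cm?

1.44 cm of thermosteric rise

Δh = αΔT·H = 2.4×10⁻⁴ × 0.3 × 200 = 0.01440 m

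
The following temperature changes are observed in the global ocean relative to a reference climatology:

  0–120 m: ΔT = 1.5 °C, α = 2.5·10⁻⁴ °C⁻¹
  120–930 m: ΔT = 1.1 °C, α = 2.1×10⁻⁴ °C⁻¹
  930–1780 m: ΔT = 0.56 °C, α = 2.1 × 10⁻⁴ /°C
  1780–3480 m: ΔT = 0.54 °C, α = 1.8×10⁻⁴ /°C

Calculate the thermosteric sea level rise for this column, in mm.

Δh ≈ 500 mm

0–120 m: 2.5×10⁻⁴ × 1.5 × 120 = 0.04500 m
810 × 2.1×10⁻⁴ × 1.1 = 0.18711 m
Layer 3: 0.56 × 850 × 2.1×10⁻⁴ = 0.09996 m
Layer 4: 1.8×10⁻⁴ × 0.54 × 1700 = 0.16524 m
Δh = 0.04500 + 0.18711 + 0.09996 + 0.16524 = 0.49731 m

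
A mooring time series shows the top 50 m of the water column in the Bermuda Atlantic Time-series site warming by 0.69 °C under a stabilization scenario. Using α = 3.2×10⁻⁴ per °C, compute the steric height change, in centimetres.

Δh = αΔT·H = 3.2×10⁻⁴ × 0.69 × 50 = 0.01104 m

1.10 cm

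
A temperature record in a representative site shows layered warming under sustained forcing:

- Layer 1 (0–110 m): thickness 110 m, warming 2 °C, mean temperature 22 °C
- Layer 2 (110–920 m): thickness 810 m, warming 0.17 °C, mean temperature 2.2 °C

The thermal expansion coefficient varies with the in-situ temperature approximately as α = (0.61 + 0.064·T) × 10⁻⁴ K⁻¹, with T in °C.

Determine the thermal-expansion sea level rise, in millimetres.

54.7 mm

Layer 1: α = (0.61 + 0.064×22)×10⁻⁴ = 2.018×10⁻⁴ K⁻¹
Layer 2: α = (0.61 + 0.064×2.2)×10⁻⁴ = 0.7508×10⁻⁴ K⁻¹
0–110 m: 2 × 2.018×10⁻⁴ × 110 = 0.044396 m
0.17 × 0.7508×10⁻⁴ × 810 = 0.010338516 m
Δh = 0.044396 + 0.010338516 = 0.054734516 m ≈ 54.7 mm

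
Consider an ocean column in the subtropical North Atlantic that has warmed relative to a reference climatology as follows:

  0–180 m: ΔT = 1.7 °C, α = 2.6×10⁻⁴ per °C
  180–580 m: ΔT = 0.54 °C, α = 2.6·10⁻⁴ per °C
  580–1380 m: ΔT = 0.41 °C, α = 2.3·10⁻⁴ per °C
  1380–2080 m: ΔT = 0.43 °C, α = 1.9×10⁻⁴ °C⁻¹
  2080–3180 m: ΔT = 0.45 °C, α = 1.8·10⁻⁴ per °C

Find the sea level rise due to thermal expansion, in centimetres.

1.7 × 180 × 2.6×10⁻⁴ = 0.07956 m
180–580 m: 400 × 0.54 × 2.6×10⁻⁴ = 0.05616 m
580–1380 m: 800 × 2.3×10⁻⁴ × 0.41 = 0.07544 m
1380–2080 m: 0.43 × 1.9×10⁻⁴ × 700 = 0.05719 m
Layer 5: 1.8×10⁻⁴ × 1100 × 0.45 = 0.08910 m
Δh = 0.07956 + 0.05616 + 0.07544 + 0.05719 + 0.08910 = 0.35745 m

35.7 cm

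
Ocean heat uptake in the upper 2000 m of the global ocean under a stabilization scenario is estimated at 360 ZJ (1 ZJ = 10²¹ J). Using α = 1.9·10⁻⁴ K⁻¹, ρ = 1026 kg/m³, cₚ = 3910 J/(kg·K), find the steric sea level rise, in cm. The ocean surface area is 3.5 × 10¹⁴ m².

Per unit area: Q = 360×10²¹ / (3.5×10¹⁴) ≈ 1.029×10⁹ J/m²
Δh = αQ/(ρcₚ) = 1.9×10⁻⁴ × 1.029×10⁹ / (1026 × 3910) ≈ 0.048735 m

Δh = 4.9 cm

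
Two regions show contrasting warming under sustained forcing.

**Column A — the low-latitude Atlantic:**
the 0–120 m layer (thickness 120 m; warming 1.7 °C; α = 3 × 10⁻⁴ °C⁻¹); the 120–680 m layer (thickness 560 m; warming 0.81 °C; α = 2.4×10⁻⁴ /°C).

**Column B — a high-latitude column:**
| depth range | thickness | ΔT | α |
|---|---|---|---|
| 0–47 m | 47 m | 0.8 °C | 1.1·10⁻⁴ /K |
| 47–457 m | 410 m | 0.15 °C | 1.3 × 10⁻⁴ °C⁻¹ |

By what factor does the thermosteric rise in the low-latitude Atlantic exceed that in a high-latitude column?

A Layer 1: 120 × 3×10⁻⁴ × 1.7 = 0.06120 m
A 2.4×10⁻⁴ × 560 × 0.81 = 0.108864 m
A total: 0.170064 m
B Layer 1: 1.1×10⁻⁴ × 0.8 × 47 = 0.004136 m
B 47–457 m: 1.3×10⁻⁴ × 0.15 × 410 = 0.007995 m
B total: 0.012131 m
Ratio: 0.170064 / 0.012131 ≈ 14.02

14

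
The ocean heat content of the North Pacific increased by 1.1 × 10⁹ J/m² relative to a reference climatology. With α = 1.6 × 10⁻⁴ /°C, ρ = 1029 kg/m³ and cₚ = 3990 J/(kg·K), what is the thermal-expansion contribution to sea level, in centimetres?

Δh = 4.3 cm

Δh = αQ/(ρcₚ) = 1.6×10⁻⁴ × 1.1×10⁹ / (1029 × 3990) ≈ 0.042867 m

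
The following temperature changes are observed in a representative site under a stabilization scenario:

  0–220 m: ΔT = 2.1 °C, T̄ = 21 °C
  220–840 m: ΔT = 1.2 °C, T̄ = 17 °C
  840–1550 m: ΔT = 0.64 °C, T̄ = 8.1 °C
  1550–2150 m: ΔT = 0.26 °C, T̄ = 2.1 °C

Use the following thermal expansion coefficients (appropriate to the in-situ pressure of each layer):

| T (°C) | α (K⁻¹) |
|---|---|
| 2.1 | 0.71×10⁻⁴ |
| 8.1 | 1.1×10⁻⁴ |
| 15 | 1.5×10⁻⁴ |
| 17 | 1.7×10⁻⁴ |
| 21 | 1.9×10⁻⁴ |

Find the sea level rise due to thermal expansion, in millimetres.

Δh ≈ 280 mm

Layer 1 at 21 °C → α = 1.9×10⁻⁴ K⁻¹
Layer 2 at 17 °C → α = 1.7×10⁻⁴ K⁻¹
Layer 3 at 8.1 °C → α = 1.1×10⁻⁴ K⁻¹
Layer 4 at 2.1 °C → α = 0.71×10⁻⁴ K⁻¹
220 × 1.9×10⁻⁴ × 2.1 = 0.08778 m
1.2 × 620 × 1.7×10⁻⁴ = 0.12648 m
0.64 × 1.1×10⁻⁴ × 710 = 0.049984 m
0.71×10⁻⁴ × 600 × 0.26 = 0.011076 m
Δh = 0.08778 + 0.12648 + 0.049984 + 0.011076 = 0.27532 m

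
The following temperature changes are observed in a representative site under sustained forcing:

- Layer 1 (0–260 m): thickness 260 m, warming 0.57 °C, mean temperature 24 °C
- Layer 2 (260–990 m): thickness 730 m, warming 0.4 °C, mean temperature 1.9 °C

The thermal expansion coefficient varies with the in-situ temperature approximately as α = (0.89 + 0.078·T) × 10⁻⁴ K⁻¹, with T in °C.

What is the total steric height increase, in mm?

Δh = 71.2 mm

Layer 1: α = (0.89 + 0.078×24)×10⁻⁴ = 2.762×10⁻⁴ K⁻¹
Layer 2: α = (0.89 + 0.078×1.9)×10⁻⁴ = 1.0382×10⁻⁴ K⁻¹
Layer 1: 0.57 × 2.762×10⁻⁴ × 260 = 0.04093284 m
0.4 × 1.0382×10⁻⁴ × 730 = 0.03031544 m
Δh = 0.04093284 + 0.03031544 = 0.07124828 m ≈ 71.2 mm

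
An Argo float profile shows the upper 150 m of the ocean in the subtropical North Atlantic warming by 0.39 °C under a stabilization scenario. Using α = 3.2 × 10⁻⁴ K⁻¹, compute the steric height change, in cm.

1.9 cm of thermosteric rise

Δh = αΔT·H = 3.2×10⁻⁴ × 0.39 × 150 = 0.01872 m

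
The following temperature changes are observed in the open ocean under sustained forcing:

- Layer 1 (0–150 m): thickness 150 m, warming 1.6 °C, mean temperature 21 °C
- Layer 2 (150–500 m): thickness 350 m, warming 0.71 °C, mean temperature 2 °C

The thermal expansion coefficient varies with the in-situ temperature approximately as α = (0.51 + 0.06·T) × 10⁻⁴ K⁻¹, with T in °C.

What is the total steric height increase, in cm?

Layer 1: α = (0.51 + 0.06×21)×10⁻⁴ = 1.77×10⁻⁴ K⁻¹
Layer 2: α = (0.51 + 0.06×2)×10⁻⁴ = 0.63×10⁻⁴ K⁻¹
150 × 1.77×10⁻⁴ × 1.6 = 0.04248 m
150–500 m: 0.63×10⁻⁴ × 350 × 0.71 = 0.0156555 m
Δh = 0.04248 + 0.0156555 = 0.0581355 m

about 5.81 cm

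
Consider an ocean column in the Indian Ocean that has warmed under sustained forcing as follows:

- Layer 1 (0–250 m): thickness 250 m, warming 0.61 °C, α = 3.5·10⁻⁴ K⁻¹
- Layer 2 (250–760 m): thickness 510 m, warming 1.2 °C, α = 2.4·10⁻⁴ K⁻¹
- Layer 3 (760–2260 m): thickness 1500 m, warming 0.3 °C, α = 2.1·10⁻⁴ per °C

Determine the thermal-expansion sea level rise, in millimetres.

250 × 0.61 × 3.5×10⁻⁴ = 0.053375 m
Layer 2: 510 × 2.4×10⁻⁴ × 1.2 = 0.14688 m
760–2260 m: 2.1×10⁻⁴ × 1500 × 0.3 = 0.09450 m
Δh = 0.053375 + 0.14688 + 0.09450 = 0.294755 m

295 mm of thermosteric rise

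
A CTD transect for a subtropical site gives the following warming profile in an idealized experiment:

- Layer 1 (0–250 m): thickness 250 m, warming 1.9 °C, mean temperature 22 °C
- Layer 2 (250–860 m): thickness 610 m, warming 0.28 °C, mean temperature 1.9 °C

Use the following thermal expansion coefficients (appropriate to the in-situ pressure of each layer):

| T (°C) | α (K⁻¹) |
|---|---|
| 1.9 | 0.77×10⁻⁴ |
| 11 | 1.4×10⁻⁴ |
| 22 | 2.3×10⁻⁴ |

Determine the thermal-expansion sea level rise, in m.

Δh = 0.122 m

Layer 1 at 22 °C → α = 2.3×10⁻⁴ K⁻¹
Layer 2 at 1.9 °C → α = 0.77×10⁻⁴ K⁻¹
Layer 1: 250 × 2.3×10⁻⁴ × 1.9 = 0.10925 m
610 × 0.77×10⁻⁴ × 0.28 = 0.0131516 m
Δh = 0.10925 + 0.0131516 = 0.1224016 m ≈ 0.122 m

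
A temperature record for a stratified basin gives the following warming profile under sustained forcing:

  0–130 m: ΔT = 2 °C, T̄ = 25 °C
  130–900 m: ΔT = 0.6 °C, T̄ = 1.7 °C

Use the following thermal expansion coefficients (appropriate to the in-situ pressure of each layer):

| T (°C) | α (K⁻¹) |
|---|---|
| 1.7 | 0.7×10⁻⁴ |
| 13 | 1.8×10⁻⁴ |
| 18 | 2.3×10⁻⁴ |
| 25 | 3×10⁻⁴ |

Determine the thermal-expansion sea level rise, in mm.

110 mm of thermosteric rise

Layer 1 at 25 °C → α = 3×10⁻⁴ K⁻¹
Layer 2 at 1.7 °C → α = 0.7×10⁻⁴ K⁻¹
0–130 m: 130 × 2 × 3×10⁻⁴ = 0.07800 m
770 × 0.7×10⁻⁴ × 0.6 = 0.03234 m
Δh = 0.07800 + 0.03234 = 0.11034 m ≈ 110 mm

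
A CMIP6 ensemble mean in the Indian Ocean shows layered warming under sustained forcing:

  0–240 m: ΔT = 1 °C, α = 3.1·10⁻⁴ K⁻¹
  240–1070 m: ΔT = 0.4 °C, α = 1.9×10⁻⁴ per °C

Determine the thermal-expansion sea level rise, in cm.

3.1×10⁻⁴ × 1 × 240 = 0.07440 m
830 × 1.9×10⁻⁴ × 0.4 = 0.06308 m
Δh = 0.07440 + 0.06308 = 0.13748 m ≈ 13.7 cm

13.7 cm of thermosteric rise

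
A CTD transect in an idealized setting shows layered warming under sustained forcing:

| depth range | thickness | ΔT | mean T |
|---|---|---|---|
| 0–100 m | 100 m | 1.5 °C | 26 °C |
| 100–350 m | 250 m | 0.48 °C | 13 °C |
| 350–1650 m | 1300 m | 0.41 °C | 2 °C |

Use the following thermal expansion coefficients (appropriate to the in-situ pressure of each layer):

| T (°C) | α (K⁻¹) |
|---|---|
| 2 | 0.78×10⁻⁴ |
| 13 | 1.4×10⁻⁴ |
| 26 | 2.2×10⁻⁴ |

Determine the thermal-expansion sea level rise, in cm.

9.14 cm

Layer 1 at 26 °C → α = 2.2×10⁻⁴ K⁻¹
Layer 2 at 13 °C → α = 1.4×10⁻⁴ K⁻¹
Layer 3 at 2 °C → α = 0.78×10⁻⁴ K⁻¹
2.2×10⁻⁴ × 1.5 × 100 = 0.03300 m
100–350 m: 0.48 × 1.4×10⁻⁴ × 250 = 0.01680 m
350–1650 m: 1300 × 0.78×10⁻⁴ × 0.41 = 0.041574 m
Δh = 0.03300 + 0.01680 + 0.041574 = 0.091374 m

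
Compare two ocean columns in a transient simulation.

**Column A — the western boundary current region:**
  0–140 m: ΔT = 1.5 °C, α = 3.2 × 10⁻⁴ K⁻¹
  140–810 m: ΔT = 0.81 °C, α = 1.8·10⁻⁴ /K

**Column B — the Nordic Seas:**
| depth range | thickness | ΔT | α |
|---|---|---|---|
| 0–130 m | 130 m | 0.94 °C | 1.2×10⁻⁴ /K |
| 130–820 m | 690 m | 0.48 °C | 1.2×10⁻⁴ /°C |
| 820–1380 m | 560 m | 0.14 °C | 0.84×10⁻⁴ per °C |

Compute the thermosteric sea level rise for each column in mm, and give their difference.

A 0–140 m: 1.5 × 140 × 3.2×10⁻⁴ = 0.06720 m
A Layer 2: 0.81 × 670 × 1.8×10⁻⁴ = 0.097686 m
A total: 0.164886 m
B 0.94 × 1.2×10⁻⁴ × 130 = 0.014664 m
B 130–820 m: 690 × 1.2×10⁻⁴ × 0.48 = 0.039744 m
B 820–1380 m: 560 × 0.14 × 0.84×10⁻⁴ = 0.0065856 m
B total: 0.0609936 m
Difference: 0.164886 − 0.0609936 = 0.1038924 m

Δh_A ≈ 165 mm, Δh_B ≈ 61.0 mm; difference ≈ 104 mm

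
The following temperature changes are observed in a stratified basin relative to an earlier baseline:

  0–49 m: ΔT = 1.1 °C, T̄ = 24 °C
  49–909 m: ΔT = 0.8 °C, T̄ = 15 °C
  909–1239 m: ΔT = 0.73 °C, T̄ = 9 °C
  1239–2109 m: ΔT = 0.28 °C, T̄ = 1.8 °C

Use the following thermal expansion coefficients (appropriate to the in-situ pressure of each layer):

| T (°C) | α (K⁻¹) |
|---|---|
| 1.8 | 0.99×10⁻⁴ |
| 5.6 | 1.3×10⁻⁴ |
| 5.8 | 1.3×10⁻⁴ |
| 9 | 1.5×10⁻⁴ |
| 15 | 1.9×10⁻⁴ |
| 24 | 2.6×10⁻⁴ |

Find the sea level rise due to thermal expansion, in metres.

0.20 m of thermosteric rise

Layer 1 at 24 °C → α = 2.6×10⁻⁴ K⁻¹
Layer 2 at 15 °C → α = 1.9×10⁻⁴ K⁻¹
Layer 3 at 9 °C → α = 1.5×10⁻⁴ K⁻¹
Layer 4 at 1.8 °C → α = 0.99×10⁻⁴ K⁻¹
0–49 m: 49 × 2.6×10⁻⁴ × 1.1 = 0.014014 m
49–909 m: 860 × 1.9×10⁻⁴ × 0.8 = 0.13072 m
Layer 3: 0.73 × 330 × 1.5×10⁻⁴ = 0.036135 m
1239–2109 m: 0.99×10⁻⁴ × 870 × 0.28 = 0.0241164 m
Δh = 0.014014 + 0.13072 + 0.036135 + 0.0241164 = 0.2049854 m ≈ 0.20 m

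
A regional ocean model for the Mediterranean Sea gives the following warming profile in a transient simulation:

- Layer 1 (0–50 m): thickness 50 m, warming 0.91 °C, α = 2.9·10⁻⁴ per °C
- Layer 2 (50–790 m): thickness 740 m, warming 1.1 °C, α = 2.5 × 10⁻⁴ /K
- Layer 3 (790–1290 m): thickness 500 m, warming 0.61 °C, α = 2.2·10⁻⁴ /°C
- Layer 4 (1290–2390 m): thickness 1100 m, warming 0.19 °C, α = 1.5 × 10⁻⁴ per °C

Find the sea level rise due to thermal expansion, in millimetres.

0–50 m: 2.9×10⁻⁴ × 50 × 0.91 = 0.013195 m
50–790 m: 1.1 × 2.5×10⁻⁴ × 740 = 0.20350 m
Layer 3: 500 × 2.2×10⁻⁴ × 0.61 = 0.06710 m
1100 × 0.19 × 1.5×10⁻⁴ = 0.03135 m
Δh = 0.013195 + 0.20350 + 0.06710 + 0.03135 = 0.315145 m ≈ 315 mm

Δh = 315 mm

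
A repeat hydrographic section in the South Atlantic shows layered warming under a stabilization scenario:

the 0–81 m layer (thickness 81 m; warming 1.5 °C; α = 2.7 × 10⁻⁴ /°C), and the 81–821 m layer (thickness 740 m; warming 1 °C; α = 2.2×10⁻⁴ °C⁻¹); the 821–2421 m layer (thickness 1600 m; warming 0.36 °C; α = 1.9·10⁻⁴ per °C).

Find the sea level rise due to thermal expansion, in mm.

2.7×10⁻⁴ × 81 × 1.5 = 0.032805 m
Layer 2: 2.2×10⁻⁴ × 1 × 740 = 0.16280 m
Layer 3: 1.9×10⁻⁴ × 1600 × 0.36 = 0.10944 m
Δh = 0.032805 + 0.16280 + 0.10944 = 0.305045 m ≈ 305 mm

about 305 mm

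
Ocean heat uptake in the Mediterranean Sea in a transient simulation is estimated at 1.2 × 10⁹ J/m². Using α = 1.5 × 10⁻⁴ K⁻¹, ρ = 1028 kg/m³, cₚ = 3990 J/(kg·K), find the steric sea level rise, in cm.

Δh ≈ 4.4 cm

Δh = αQ/(ρcₚ) = 1.5×10⁻⁴ × 1.2×10⁹ / (1028 × 3990) ≈ 0.043884 m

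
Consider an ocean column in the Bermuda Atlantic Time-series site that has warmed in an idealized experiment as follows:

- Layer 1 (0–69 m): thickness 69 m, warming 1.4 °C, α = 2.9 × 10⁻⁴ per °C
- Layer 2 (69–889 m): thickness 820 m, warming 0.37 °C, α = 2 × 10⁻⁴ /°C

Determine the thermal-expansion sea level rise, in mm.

88.7 mm of thermosteric rise

Layer 1: 69 × 1.4 × 2.9×10⁻⁴ = 0.028014 m
Layer 2: 2×10⁻⁴ × 0.37 × 820 = 0.06068 m
Δh = 0.028014 + 0.06068 = 0.088694 m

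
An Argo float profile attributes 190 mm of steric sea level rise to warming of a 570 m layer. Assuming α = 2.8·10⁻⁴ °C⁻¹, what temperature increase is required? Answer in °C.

1.19 °C

ΔT = Δh/(αH) = 0.19 / (2.8×10⁻⁴ × 570) ≈ 1.190 °C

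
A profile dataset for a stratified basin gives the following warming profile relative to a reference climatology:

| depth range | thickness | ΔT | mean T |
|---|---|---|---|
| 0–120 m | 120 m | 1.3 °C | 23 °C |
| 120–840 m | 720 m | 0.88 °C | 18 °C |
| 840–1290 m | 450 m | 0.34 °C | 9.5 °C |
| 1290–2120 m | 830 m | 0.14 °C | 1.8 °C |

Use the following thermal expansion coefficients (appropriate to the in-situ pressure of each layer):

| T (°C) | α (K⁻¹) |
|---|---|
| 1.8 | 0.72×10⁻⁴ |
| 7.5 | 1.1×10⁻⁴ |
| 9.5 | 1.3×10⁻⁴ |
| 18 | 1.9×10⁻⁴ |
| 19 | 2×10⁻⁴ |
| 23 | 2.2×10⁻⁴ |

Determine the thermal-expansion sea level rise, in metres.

Layer 1 at 23 °C → α = 2.2×10⁻⁴ K⁻¹
Layer 2 at 18 °C → α = 1.9×10⁻⁴ K⁻¹
Layer 3 at 9.5 °C → α = 1.3×10⁻⁴ K⁻¹
Layer 4 at 1.8 °C → α = 0.72×10⁻⁴ K⁻¹
Layer 1: 1.3 × 120 × 2.2×10⁻⁴ = 0.03432 m
Layer 2: 1.9×10⁻⁴ × 720 × 0.88 = 0.120384 m
0.34 × 1.3×10⁻⁴ × 450 = 0.01989 m
1290–2120 m: 0.72×10⁻⁴ × 0.14 × 830 = 0.0083664 m
Δh = 0.03432 + 0.120384 + 0.01989 + 0.0083664 = 0.1829604 m

about 0.183 m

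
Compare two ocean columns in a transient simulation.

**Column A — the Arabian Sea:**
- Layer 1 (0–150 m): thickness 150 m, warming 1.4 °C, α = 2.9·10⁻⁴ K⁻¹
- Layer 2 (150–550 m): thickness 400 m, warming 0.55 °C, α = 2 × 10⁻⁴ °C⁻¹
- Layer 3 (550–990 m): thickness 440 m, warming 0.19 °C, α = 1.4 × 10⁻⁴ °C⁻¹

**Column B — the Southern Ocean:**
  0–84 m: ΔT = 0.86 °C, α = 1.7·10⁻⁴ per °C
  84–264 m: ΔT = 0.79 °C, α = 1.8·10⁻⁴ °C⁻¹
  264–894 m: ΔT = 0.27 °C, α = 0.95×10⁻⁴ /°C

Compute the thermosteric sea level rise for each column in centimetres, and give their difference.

A: 11.7 cm; B: 5.40 cm; difference 6.26 cm

A 0–150 m: 1.4 × 150 × 2.9×10⁻⁴ = 0.06090 m
A 150–550 m: 0.55 × 2×10⁻⁴ × 400 = 0.04400 m
A Layer 3: 1.4×10⁻⁴ × 0.19 × 440 = 0.011704 m
A total: 0.116604 m
B 1.7×10⁻⁴ × 0.86 × 84 = 0.0122808 m
B Layer 2: 0.79 × 180 × 1.8×10⁻⁴ = 0.025596 m
B 630 × 0.27 × 0.95×10⁻⁴ = 0.0161595 m
B total: 0.0540363 m
Difference: 0.116604 − 0.0540363 = 0.0625677 m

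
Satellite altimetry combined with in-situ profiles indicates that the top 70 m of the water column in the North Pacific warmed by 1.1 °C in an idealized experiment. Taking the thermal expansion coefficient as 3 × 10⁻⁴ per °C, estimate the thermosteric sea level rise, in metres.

Δh = αΔT·H = 3×10⁻⁴ × 1.1 × 70 = 0.02310 m

0.023 m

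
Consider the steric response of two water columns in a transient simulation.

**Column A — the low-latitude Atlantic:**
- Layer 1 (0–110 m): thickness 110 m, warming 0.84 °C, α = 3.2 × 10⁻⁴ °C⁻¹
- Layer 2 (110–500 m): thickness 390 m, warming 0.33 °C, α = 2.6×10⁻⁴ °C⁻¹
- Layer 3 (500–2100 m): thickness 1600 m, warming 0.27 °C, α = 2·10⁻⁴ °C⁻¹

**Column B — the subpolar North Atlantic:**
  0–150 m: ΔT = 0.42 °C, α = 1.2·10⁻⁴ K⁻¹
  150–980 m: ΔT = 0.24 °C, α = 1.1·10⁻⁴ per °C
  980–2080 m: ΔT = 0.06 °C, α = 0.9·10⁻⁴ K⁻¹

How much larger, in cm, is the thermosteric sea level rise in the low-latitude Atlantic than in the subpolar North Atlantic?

A 0–110 m: 0.84 × 3.2×10⁻⁴ × 110 = 0.029568 m
A 0.33 × 2.6×10⁻⁴ × 390 = 0.033462 m
A 500–2100 m: 0.27 × 1600 × 2×10⁻⁴ = 0.08640 m
A total: 0.14943 m
B 150 × 0.42 × 1.2×10⁻⁴ = 0.00756 m
B 1.1×10⁻⁴ × 830 × 0.24 = 0.021912 m
B 980–2080 m: 1100 × 0.06 × 0.9×10⁻⁴ = 0.00594 m
B total: 0.035412 m
Difference: 0.14943 − 0.035412 = 0.114018 m

Δh_A − Δh_B ≈ 11 cm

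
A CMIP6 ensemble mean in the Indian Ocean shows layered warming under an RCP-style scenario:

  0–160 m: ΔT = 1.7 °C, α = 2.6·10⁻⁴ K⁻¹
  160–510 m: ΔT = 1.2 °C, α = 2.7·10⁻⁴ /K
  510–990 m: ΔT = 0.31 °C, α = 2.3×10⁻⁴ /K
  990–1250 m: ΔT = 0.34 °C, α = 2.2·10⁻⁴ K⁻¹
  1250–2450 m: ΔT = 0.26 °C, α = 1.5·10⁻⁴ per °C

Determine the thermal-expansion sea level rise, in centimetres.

160 × 1.7 × 2.6×10⁻⁴ = 0.07072 m
1.2 × 350 × 2.7×10⁻⁴ = 0.11340 m
Layer 3: 2.3×10⁻⁴ × 480 × 0.31 = 0.034224 m
Layer 4: 260 × 0.34 × 2.2×10⁻⁴ = 0.019448 m
1.5×10⁻⁴ × 1200 × 0.26 = 0.04680 m
Δh = 0.07072 + 0.11340 + 0.034224 + 0.019448 + 0.04680 = 0.284592 m ≈ 28.5 cm

Δh ≈ 28.5 cm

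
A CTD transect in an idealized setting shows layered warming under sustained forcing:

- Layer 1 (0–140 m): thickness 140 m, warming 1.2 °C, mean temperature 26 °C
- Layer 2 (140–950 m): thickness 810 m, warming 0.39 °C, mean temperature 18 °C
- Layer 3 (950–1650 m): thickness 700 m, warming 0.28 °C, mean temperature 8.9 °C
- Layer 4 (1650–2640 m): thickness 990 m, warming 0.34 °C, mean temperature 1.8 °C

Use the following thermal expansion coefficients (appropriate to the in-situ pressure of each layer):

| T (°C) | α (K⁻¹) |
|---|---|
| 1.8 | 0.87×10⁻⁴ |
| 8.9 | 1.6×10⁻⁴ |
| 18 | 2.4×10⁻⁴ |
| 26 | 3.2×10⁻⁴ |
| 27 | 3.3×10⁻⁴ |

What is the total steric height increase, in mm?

Layer 1 at 26 °C → α = 3.2×10⁻⁴ K⁻¹
Layer 2 at 18 °C → α = 2.4×10⁻⁴ K⁻¹
Layer 3 at 8.9 °C → α = 1.6×10⁻⁴ K⁻¹
Layer 4 at 1.8 °C → α = 0.87×10⁻⁴ K⁻¹
Layer 1: 140 × 3.2×10⁻⁴ × 1.2 = 0.05376 m
140–950 m: 2.4×10⁻⁴ × 810 × 0.39 = 0.075816 m
700 × 0.28 × 1.6×10⁻⁴ = 0.03136 m
1650–2640 m: 0.87×10⁻⁴ × 0.34 × 990 = 0.0292842 m
Δh = 0.05376 + 0.075816 + 0.03136 + 0.0292842 = 0.1902202 m

190 mm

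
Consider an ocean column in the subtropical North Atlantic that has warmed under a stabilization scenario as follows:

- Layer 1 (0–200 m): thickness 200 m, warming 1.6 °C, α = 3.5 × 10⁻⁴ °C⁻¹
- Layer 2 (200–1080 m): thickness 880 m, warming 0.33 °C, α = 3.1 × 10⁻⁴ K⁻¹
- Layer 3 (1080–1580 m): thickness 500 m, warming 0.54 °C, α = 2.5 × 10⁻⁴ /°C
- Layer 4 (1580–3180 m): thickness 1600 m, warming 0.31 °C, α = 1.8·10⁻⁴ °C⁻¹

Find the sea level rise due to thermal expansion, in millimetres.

0–200 m: 3.5×10⁻⁴ × 1.6 × 200 = 0.11200 m
3.1×10⁻⁴ × 0.33 × 880 = 0.090024 m
Layer 3: 500 × 0.54 × 2.5×10⁻⁴ = 0.06750 m
Layer 4: 1600 × 0.31 × 1.8×10⁻⁴ = 0.08928 m
Δh = 0.11200 + 0.090024 + 0.06750 + 0.08928 = 0.358804 m ≈ 360 mm

Δh ≈ 360 mm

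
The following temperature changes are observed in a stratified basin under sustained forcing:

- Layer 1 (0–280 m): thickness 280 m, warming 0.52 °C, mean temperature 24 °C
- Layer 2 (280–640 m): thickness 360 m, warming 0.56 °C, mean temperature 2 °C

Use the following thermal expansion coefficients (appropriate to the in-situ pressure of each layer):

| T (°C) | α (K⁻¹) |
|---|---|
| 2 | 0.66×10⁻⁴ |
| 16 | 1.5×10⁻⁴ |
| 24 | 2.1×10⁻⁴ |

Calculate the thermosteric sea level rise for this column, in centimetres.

Layer 1 at 24 °C → α = 2.1×10⁻⁴ K⁻¹
Layer 2 at 2 °C → α = 0.66×10⁻⁴ K⁻¹
0–280 m: 280 × 2.1×10⁻⁴ × 0.52 = 0.030576 m
280–640 m: 0.66×10⁻⁴ × 0.56 × 360 = 0.0133056 m
Δh = 0.030576 + 0.0133056 = 0.0438816 m ≈ 4.39 cm

Δh ≈ 4.39 cm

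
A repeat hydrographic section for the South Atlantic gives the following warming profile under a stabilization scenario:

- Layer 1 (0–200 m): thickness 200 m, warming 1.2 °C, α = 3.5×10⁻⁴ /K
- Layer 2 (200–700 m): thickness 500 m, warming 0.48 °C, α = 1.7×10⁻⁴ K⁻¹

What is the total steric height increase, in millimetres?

Layer 1: 3.5×10⁻⁴ × 1.2 × 200 = 0.08400 m
500 × 0.48 × 1.7×10⁻⁴ = 0.04080 m
Δh = 0.08400 + 0.04080 = 0.12480 m ≈ 125 mm

125 mm of thermosteric rise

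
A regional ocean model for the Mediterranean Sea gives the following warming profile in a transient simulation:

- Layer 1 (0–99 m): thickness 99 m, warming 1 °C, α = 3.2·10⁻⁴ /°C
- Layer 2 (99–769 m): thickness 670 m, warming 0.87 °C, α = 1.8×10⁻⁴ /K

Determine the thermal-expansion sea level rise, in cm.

1 × 99 × 3.2×10⁻⁴ = 0.03168 m
Layer 2: 1.8×10⁻⁴ × 670 × 0.87 = 0.104922 m
Δh = 0.03168 + 0.104922 = 0.136602 m ≈ 13.7 cm

Δh = 13.7 cm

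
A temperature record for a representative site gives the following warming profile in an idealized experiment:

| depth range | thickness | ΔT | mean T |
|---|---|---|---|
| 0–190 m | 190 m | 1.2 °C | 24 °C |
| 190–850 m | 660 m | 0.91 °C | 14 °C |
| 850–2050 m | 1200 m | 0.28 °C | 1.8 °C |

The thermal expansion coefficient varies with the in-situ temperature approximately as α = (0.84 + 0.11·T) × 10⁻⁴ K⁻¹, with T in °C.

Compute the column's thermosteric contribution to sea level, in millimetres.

Layer 1: α = (0.84 + 0.11×24)×10⁻⁴ = 3.48×10⁻⁴ K⁻¹
Layer 2: α = (0.84 + 0.11×14)×10⁻⁴ = 2.38×10⁻⁴ K⁻¹
Layer 3: α = (0.84 + 0.11×1.8)×10⁻⁴ = 1.038×10⁻⁴ K⁻¹
1.2 × 3.48×10⁻⁴ × 190 = 0.079344 m
190–850 m: 0.91 × 660 × 2.38×10⁻⁴ = 0.1429428 m
Layer 3: 0.28 × 1.038×10⁻⁴ × 1200 = 0.0348768 m
Δh = 0.079344 + 0.1429428 + 0.0348768 = 0.2571636 m

Δh = 257 mm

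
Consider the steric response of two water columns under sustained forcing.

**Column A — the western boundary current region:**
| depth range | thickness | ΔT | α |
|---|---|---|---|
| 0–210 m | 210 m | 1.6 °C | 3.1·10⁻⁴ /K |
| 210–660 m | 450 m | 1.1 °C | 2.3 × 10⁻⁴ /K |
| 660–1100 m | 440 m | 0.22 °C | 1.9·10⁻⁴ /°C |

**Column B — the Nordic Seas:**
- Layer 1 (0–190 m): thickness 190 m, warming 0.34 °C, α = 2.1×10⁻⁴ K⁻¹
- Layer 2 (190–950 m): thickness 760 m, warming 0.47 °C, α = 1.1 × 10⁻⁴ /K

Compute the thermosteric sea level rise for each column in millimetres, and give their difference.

A Layer 1: 3.1×10⁻⁴ × 210 × 1.6 = 0.10416 m
A 210–660 m: 450 × 1.1 × 2.3×10⁻⁴ = 0.11385 m
A Layer 3: 0.22 × 1.9×10⁻⁴ × 440 = 0.018392 m
A total: 0.236402 m
B 190 × 2.1×10⁻⁴ × 0.34 = 0.013566 m
B 760 × 1.1×10⁻⁴ × 0.47 = 0.039292 m
B total: 0.052858 m
Difference: 0.236402 − 0.052858 = 0.183544 m

Δh_A ≈ 236 mm, Δh_B ≈ 52.9 mm; difference ≈ 184 mm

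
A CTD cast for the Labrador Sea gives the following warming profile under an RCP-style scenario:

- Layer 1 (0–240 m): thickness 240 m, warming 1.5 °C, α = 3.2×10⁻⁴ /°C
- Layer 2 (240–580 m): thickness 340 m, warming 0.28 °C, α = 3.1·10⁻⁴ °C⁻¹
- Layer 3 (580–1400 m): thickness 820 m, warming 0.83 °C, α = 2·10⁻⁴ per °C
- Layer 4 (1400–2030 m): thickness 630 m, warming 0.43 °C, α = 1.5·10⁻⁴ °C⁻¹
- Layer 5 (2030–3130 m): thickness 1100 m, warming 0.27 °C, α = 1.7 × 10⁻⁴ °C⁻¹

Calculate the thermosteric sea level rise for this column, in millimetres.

Δh ≈ 370 mm

0–240 m: 240 × 1.5 × 3.2×10⁻⁴ = 0.11520 m
Layer 2: 3.1×10⁻⁴ × 0.28 × 340 = 0.029512 m
Layer 3: 820 × 0.83 × 2×10⁻⁴ = 0.13612 m
1400–2030 m: 0.43 × 1.5×10⁻⁴ × 630 = 0.040635 m
Layer 5: 1.7×10⁻⁴ × 1100 × 0.27 = 0.05049 m
Δh = 0.11520 + 0.029512 + 0.13612 + 0.040635 + 0.05049 = 0.371957 m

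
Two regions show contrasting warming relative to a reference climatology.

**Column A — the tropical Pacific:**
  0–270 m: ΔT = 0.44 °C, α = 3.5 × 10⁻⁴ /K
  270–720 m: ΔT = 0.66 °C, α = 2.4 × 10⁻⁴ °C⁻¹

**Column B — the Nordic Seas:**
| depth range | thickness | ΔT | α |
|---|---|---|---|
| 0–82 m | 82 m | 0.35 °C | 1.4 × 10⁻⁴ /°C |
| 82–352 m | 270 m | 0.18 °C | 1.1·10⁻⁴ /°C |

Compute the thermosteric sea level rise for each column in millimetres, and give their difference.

A 0–270 m: 0.44 × 270 × 3.5×10⁻⁴ = 0.04158 m
A 270–720 m: 0.66 × 450 × 2.4×10⁻⁴ = 0.07128 m
A total: 0.11286 m
B 82 × 0.35 × 1.4×10⁻⁴ = 0.004018 m
B 82–352 m: 1.1×10⁻⁴ × 270 × 0.18 = 0.005346 m
B total: 0.009364 m
Difference: 0.11286 − 0.009364 = 0.103496 m

A: 113 mm; B: 9.36 mm; difference 103 mm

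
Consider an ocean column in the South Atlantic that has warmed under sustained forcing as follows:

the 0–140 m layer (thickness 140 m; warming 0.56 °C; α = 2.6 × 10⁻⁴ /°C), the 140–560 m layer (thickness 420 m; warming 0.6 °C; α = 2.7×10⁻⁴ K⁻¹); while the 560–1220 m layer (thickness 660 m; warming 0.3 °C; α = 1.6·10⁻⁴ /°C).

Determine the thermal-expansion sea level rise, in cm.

Layer 1: 140 × 2.6×10⁻⁴ × 0.56 = 0.020384 m
140–560 m: 420 × 0.6 × 2.7×10⁻⁴ = 0.06804 m
560–1220 m: 660 × 0.3 × 1.6×10⁻⁴ = 0.03168 m
Δh = 0.020384 + 0.06804 + 0.03168 = 0.120104 m

Δh = 12.0 cm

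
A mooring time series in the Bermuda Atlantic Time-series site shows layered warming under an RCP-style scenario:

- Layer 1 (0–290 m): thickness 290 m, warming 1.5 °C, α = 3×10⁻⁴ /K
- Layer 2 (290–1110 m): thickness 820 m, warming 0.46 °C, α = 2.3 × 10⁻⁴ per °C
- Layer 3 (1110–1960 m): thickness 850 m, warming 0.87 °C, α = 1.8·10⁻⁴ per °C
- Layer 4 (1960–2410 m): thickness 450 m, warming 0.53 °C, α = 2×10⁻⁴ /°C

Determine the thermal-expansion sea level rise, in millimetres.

0–290 m: 290 × 3×10⁻⁴ × 1.5 = 0.13050 m
Layer 2: 2.3×10⁻⁴ × 0.46 × 820 = 0.086756 m
Layer 3: 0.87 × 1.8×10⁻⁴ × 850 = 0.13311 m
Layer 4: 450 × 2×10⁻⁴ × 0.53 = 0.04770 m
Δh = 0.13050 + 0.086756 + 0.13311 + 0.04770 = 0.398066 m

398 mm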